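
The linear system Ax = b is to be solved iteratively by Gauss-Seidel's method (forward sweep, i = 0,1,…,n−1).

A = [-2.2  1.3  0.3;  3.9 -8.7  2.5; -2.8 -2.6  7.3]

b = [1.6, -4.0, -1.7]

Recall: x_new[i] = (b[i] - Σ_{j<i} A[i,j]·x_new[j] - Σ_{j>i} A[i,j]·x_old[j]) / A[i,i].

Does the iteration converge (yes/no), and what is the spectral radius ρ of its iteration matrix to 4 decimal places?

A = D + L + U where D = diag(-2.2, -8.7, 7.3).
GS T = -(D+L)⁻¹U: row 0 first, T[0,1] = -(1.3)/(-2.2) = +0.5909; later rows by forward substitution.
  T[0,:] = [+0.0000  +0.5909  +0.1364]
  T[1,:] = [+0.0000  +0.2649  +0.3485]
  T[2,:] = [+0.0000  +0.3210  +0.1764]
moduli |λ_i(T)| = 0.5580, 0.1167, 0.0000.
spectral radius ρ = 0.5580; 0.5580 < 1, so it converges for any x₀.

yes, ρ = 0.5580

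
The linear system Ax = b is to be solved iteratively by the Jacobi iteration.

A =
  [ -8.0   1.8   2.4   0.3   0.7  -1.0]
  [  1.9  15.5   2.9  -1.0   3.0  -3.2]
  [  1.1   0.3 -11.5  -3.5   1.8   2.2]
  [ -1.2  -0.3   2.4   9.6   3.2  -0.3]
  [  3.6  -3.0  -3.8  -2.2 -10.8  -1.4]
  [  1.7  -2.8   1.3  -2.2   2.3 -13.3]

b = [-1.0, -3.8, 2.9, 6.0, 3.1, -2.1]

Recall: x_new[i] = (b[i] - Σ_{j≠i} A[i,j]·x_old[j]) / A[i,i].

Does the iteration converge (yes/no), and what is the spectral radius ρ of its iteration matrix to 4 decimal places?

yes, ρ = 0.5032

A = D + L + U where D = diag(-8, 15.5, -11.5, 9.6, -10.8, -13.3).
Jacobi: T = -D⁻¹(L+U), T[1,2] = -(2.9)/(15.5) = -0.1871; T[1,1] = 0.
  T[0,:] = [+0.0000 +0.2250 +0.3000 +0.0375 +0.0875 -0.1250]
  T[1,:] = [-0.1226 +0.0000 -0.1871 +0.0645 -0.1935 +0.2065]
  T[2,:] = [+0.0957 +0.0261 +0.0000 -0.3043 +0.1565 +0.1913]
  T[3,:] = [+0.1250 +0.0312 -0.2500 +0.0000 -0.3333 +0.0312]
  T[4,:] = [+0.3333 -0.2778 -0.3519 -0.2037 +0.0000 -0.1296]
  T[5,:] = [+0.1278 -0.2105 +0.0977 -0.1654 +0.1729 +0.0000]
|λ(T)| sorted: 0.5032, 0.3172, 0.3172, 0.2103, 0.2103, 0.0187.
ρ(T) = max|λ| = 0.5032; 0.5032 < 1, so it converges for any x₀.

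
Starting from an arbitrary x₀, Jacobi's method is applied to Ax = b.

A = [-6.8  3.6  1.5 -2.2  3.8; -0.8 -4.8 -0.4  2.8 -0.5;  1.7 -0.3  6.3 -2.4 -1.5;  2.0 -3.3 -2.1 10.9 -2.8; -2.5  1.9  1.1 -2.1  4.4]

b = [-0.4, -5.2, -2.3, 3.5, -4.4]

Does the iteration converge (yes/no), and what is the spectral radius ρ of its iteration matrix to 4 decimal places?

Write A = D+L+U with D = diag(-6.8, -4.8, 6.3, 10.9, 4.4).
Jacobi: T = -D⁻¹(L+U), T[3,4] = -(-2.8)/(10.9) = +0.2569; T[3,3] = 0.
  T[0,:] = [+0.0000 +0.5294 +0.2206 -0.3235 +0.5588]
  T[1,:] = [-0.1667 +0.0000 -0.0833 +0.5833 -0.1042]
  T[2,:] = [-0.2698 +0.0476 +0.0000 +0.3810 +0.2381]
  T[3,:] = [-0.1835 +0.3028 +0.1927 +0.0000 +0.2569]
  T[4,:] = [+0.5682 -0.4318 -0.2500 +0.4773 +0.0000]
|λ(T)| sorted: 0.8282, 0.5526, 0.2976, 0.2187, 0.1967.
ρ = 0.8282; 0.8282 < 1: convergent.

yes, ρ = 0.8282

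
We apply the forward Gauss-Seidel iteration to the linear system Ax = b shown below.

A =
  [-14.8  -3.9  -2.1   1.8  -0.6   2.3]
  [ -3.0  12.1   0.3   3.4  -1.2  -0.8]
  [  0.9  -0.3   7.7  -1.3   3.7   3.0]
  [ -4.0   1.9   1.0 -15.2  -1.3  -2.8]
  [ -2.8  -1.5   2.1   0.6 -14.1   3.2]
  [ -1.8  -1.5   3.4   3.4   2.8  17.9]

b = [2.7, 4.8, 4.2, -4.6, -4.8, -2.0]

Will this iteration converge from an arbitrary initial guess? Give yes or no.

yes

Write A = D+L+U with D = diag(-14.8, 12.1, 7.7, -15.2, -14.1, 17.9).
Gauss-Seidel: T = -(D+L)⁻¹U, row 0 first, T[0,3] = -(1.8)/(-14.8) = +0.1216; later rows by forward substitution.
  T[0,:] = [+0.0000, -0.2635, -0.1419, +0.1216, -0.0405, +0.1554]
  T[1,:] = [+0.0000, -0.0653, -0.0600, -0.2508, +0.0891, +0.1046]
  T[2,:] = [+0.0000, +0.0283, +0.0142, +0.1448, -0.4723, -0.4037]
  T[3,:] = [+0.0000, +0.0630, +0.0308, -0.0538, -0.0948, -0.2386]
  T[4,:] = [+0.0000, +0.0662, +0.0380, +0.0218, -0.0758, +0.1147]
  T[5,:] = [+0.0000, -0.0597, -0.0338, -0.0295, +0.1230, +0.1285]
eigenvalue magnitudes: 0.1920, 0.1369, 0.1369, 0.0974, 0.0061, 0.0000.
spectral radius ρ = 0.1920; 0.1920 < 1 ⇒ converges.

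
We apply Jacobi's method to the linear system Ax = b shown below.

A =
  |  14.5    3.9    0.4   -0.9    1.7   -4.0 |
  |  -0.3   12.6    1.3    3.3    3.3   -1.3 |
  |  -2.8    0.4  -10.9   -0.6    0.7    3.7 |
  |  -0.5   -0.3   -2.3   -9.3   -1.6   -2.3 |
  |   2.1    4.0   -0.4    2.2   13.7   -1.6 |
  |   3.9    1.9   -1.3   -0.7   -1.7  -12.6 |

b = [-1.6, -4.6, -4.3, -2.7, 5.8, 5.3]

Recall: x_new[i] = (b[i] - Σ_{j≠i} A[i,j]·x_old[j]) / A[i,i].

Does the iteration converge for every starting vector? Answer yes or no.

yes

Split A = D + L + U, D = diag(14.5, 12.6, -10.9, -9.3, 13.7, -12.6).
T_J = -D⁻¹(L+U): T[1,0] = -(-0.3)/(12.6) = +0.0238; T[1,1] = 0.
  T[0,:] = [+0.0000  -0.2690  -0.0276  +0.0621  -0.1172  +0.2759]
  T[1,:] = [+0.0238  +0.0000  -0.1032  -0.2619  -0.2619  +0.1032]
  T[2,:] = [-0.2569  +0.0367  +0.0000  -0.0550  +0.0642  +0.3394]
  T[3,:] = [-0.0538  -0.0323  -0.2473  +0.0000  -0.1720  -0.2473]
  T[4,:] = [-0.1533  -0.2920  +0.0292  -0.1606  +0.0000  +0.1168]
  T[5,:] = [+0.3095  +0.1508  -0.1032  -0.0556  -0.1349  +0.0000]
|eigenvalues of T|: 0.5181, 0.3507, 0.3507, 0.2450, 0.2450, 0.1589.
ρ = 0.5181; 0.5181 < 1: convergent.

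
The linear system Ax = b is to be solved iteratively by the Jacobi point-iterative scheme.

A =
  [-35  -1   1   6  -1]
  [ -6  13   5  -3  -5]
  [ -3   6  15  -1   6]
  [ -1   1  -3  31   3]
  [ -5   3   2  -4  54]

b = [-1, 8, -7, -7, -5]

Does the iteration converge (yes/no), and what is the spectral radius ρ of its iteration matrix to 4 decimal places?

yes, ρ = 0.3942

Let D = diag(-35, 13, 15, 31, 54); L, U the strict triangles.
T_J = -D⁻¹(L+U): T[3,2] = -(-3)/(31) = +0.0968; T[3,3] = 0.
  T[0,:] = [+0.0000  -0.0286  +0.0286  +0.1714  -0.0286]
  T[1,:] = [+0.4615  +0.0000  -0.3846  +0.2308  +0.3846]
  T[2,:] = [+0.2000  -0.4000  +0.0000  +0.0667  -0.4000]
  T[3,:] = [+0.0323  -0.0323  +0.0968  +0.0000  -0.0968]
  T[4,:] = [+0.0926  -0.0556  -0.0370  +0.0741  +0.0000]
|λ(T)| sorted: 0.3942, 0.2871, 0.2871, 0.1261, 0.0078.
ρ = 0.3942; 0.3942 < 1 ⇒ converges.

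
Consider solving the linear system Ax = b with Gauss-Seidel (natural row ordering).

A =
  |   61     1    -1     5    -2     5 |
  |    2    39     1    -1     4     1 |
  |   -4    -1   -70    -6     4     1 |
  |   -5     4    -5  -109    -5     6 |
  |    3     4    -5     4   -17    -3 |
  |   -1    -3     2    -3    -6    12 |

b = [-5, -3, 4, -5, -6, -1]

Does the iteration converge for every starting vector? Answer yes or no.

Write A = D+L+U with D = diag(61, 39, -70, -109, -17, 12).
Gauss-Seidel: T = -(D+L)⁻¹U, row 0 first, T[0,2] = -(-1)/(61) = +0.0164; later rows by forward substitution.
  T[0,:] = [+0.0000 -0.0164 +0.0164 -0.0820 +0.0328 -0.0820]
  T[1,:] = [+0.0000 +0.0008 -0.0265 +0.0298 -0.1042 -0.0214]
  T[2,:] = [+0.0000 +0.0009 -0.0006 -0.0815 +0.0568 +0.0193]
  T[3,:] = [+0.0000 +0.0007 -0.0017 +0.0086 -0.0538 +0.0571]
  T[4,:] = [+0.0000 -0.0028 -0.0036 +0.0185 -0.0481 -0.1882]
  T[5,:] = [+0.0000 -0.0025 -0.0074 +0.0256 -0.0703 -0.0952]
eigenvalue magnitudes: 0.1867, 0.0671, 0.0186, 0.0186, 0.0056, 0.0000.
spectral radius ρ = 0.1867; 0.1867 < 1, so it converges for any x₀.

yes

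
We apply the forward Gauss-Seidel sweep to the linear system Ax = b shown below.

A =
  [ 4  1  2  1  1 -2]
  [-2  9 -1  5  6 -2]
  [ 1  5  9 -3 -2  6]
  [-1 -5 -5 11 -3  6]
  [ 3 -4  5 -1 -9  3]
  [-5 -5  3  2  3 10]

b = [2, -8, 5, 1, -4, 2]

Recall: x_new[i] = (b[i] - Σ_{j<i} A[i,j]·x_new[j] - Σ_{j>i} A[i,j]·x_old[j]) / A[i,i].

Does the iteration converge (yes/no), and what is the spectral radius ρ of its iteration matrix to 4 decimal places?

Diagonal D = diag(4, 9, 9, 11, -9, 10); L, U strict lower/upper.
GS T = -(D+L)⁻¹U: row 0 first, T[0,4] = -(1)/(4) = -0.2500; later rows by forward substitution.
  T[0,:] = [+0.0000, -0.2500, -0.5000, -0.2500, -0.2500, +0.5000]
  T[1,:] = [+0.0000, -0.0556, +0.0000, -0.6111, -0.7222, +0.3333]
  T[2,:] = [+0.0000, +0.0586, +0.0556, +0.7006, +0.6512, -0.9074]
  T[3,:] = [+0.0000, -0.0213, -0.0202, +0.0180, +0.2177, -0.7609]
  T[4,:] = [+0.0000, -0.0237, -0.1336, +0.5755, +0.5753, -0.0677]
  T[5,:] = [+0.0000, -0.1590, -0.2226, -0.8170, -0.8976, +0.8614]
|eigenvalues of T|: 1.6125, 0.3672, 0.2737, 0.2737, 0.0095, 0.0000.
ρ = 1.6125; 1.6125 > 1: divergent.

no, ρ = 1.6125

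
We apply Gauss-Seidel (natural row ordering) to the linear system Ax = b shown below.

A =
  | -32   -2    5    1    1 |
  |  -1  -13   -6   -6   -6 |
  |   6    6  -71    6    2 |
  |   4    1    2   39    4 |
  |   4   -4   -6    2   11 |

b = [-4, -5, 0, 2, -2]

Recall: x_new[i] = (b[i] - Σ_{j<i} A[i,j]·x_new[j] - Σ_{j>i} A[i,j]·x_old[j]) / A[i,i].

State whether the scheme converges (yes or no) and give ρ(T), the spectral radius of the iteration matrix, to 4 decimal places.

Let D = diag(-32, -13, -71, 39, 11); L, U the strict triangles.
Gauss-Seidel: T = -(D+L)⁻¹U, row 0 first, T[0,1] = -(-2)/(-32) = -0.0625; later rows by forward substitution.
  T[0,:] = [+0.0000 -0.0625 +0.1562 +0.0312 +0.0312]
  T[1,:] = [+0.0000 +0.0048 -0.4736 -0.4639 -0.4639]
  T[2,:] = [+0.0000 -0.0049 -0.0268 +0.0479 -0.0084]
  T[3,:] = [+0.0000 +0.0065 -0.0025 +0.0062 -0.0934]
  T[4,:] = [+0.0000 +0.0206 -0.2432 -0.1551 -0.1677]
eigenvalue magnitudes: 0.1617, 0.1025, 0.0741, 0.0741, 0.0000.
spectral radius ρ = 0.1617; 0.1617 < 1: convergent.

yes, ρ = 0.1617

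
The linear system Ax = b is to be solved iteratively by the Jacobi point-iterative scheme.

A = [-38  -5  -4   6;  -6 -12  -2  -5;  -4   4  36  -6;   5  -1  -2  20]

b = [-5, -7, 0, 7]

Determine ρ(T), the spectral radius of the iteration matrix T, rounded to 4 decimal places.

0.2932

A = D + L + U where D = diag(-38, -12, 36, 20).
T_J = -D⁻¹(L+U): T[3,1] = -(-1)/(20) = +0.0500; T[3,3] = 0.
  T[0,:] = [+0.0000 -0.1316 -0.1053 +0.1579]
  T[1,:] = [-0.5000 +0.0000 -0.1667 -0.4167]
  T[2,:] = [+0.1111 -0.1111 +0.0000 +0.1667]
  T[3,:] = [-0.2500 +0.0500 +0.1000 +0.0000]
|λ(T)| sorted: 0.2932, 0.1885, 0.1885, 0.1415.
ρ(T) = max|λ| = 0.2932; 0.2932 < 1: convergent.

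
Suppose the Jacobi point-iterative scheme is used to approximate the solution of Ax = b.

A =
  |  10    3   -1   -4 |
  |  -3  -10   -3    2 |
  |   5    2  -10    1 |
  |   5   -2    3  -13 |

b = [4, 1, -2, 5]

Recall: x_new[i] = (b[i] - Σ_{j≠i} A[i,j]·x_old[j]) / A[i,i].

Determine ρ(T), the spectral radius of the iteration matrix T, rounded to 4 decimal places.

0.6379

Write A = D+L+U with D = diag(10, -10, -10, -13).
Jacobi: T = -D⁻¹(L+U), T[2,3] = -(1)/(-10) = +0.1000; T[2,2] = 0.
  T[0,:] = [+0.0000 -0.3000 +0.1000 +0.4000]
  T[1,:] = [-0.3000 +0.0000 -0.3000 +0.2000]
  T[2,:] = [+0.5000 +0.2000 +0.0000 +0.1000]
  T[3,:] = [+0.3846 -0.1538 +0.2308 +0.0000]
|eigenvalues of T|: 0.6379, 0.3191, 0.3191, 0.1682.
spectral radius ρ = 0.6379; 0.6379 < 1, so it converges for any x₀.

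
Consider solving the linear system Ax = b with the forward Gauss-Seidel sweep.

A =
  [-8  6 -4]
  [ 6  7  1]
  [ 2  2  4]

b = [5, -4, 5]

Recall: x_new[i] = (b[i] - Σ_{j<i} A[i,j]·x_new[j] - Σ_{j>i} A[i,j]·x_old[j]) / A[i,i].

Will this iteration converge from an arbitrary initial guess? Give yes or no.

Split A = D + L + U, D = diag(-8, 7, 4).
Gauss-Seidel: T = -(D+L)⁻¹U, row 0 first, T[0,1] = -(6)/(-8) = +0.7500; later rows by forward substitution.
  T[0,:] = [+0.0000  +0.7500  -0.5000]
  T[1,:] = [+0.0000  -0.6429  +0.2857]
  T[2,:] = [+0.0000  -0.0536  +0.1071]
|roots of det(T-λI)|: 0.6219, 0.0861, 0.0000.
ρ = 0.6219; 0.6219 < 1 ⇒ converges.

yes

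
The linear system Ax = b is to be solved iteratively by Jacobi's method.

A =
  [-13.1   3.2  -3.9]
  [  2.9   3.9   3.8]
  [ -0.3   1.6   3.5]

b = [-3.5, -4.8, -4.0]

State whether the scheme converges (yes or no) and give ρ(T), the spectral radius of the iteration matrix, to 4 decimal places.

yes, ρ = 0.6518

A = D + L + U where D = diag(-13.1, 3.9, 3.5).
Jacobi T = -D⁻¹(L+U): T[2,1] = -(1.6)/(3.5) = -0.4571; T[2,2] = 0.
  T[0,:] = [+0.0000 +0.2443 -0.2977]
  T[1,:] = [-0.7436 +0.0000 -0.9744]
  T[2,:] = [+0.0857 -0.4571 +0.0000]
|roots of det(T-λI)|: 0.6518, 0.4319, 0.4319.
ρ(T) = max|λ| = 0.6518; 0.6518 < 1: convergent.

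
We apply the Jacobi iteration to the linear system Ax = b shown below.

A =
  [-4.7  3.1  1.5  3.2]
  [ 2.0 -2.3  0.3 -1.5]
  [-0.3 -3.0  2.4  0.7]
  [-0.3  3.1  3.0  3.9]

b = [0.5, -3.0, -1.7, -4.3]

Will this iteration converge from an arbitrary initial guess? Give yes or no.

Write A = D+L+U with D = diag(-4.7, -2.3, 2.4, 3.9).
T_J = -D⁻¹(L+U): T[1,3] = -(-1.5)/(-2.3) = -0.6522; T[1,1] = 0.
  T[0,:] = [+0.0000, +0.6596, +0.3191, +0.6809]
  T[1,:] = [+0.8696, +0.0000, +0.1304, -0.6522]
  T[2,:] = [+0.1250, +1.2500, +0.0000, -0.2917]
  T[3,:] = [+0.0769, -0.7949, -0.7692, +0.0000]
|λ(T)| sorted: 1.2223, 0.9692, 0.9692, 0.5681.
ρ(T) = max|λ| = 1.2223; 1.2223 > 1: divergent.

no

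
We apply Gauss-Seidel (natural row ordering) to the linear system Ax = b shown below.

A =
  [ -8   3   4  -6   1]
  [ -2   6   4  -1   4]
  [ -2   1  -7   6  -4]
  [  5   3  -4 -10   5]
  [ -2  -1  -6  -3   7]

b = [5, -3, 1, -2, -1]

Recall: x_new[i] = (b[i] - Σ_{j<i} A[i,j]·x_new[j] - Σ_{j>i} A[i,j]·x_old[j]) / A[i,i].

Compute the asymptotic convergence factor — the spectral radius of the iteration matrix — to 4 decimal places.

1.3521

Write A = D+L+U with D = diag(-8, 6, -7, -10, 7).
Gauss-Seidel: T = -(D+L)⁻¹U, row 0 first, T[0,3] = -(-6)/(-8) = -0.7500; later rows by forward substitution.
  T[0,:] = [+0.0000 +0.3750 +0.5000 -0.7500 +0.1250]
  T[1,:] = [+0.0000 +0.1250 -0.5000 -0.0833 -0.6250]
  T[2,:] = [+0.0000 -0.0893 -0.2143 +1.0595 -0.6964]
  T[3,:] = [+0.0000 +0.2607 +0.1857 -0.8238 +0.6536]
  T[4,:] = [+0.0000 +0.1602 -0.0327 +0.3289 -0.3704]
|eigenvalues of T|: 1.3521, 0.3906, 0.3906, 0.1484, 0.0000.
ρ(T) = max|λ| = 1.3521; 1.3521 > 1 ⇒ diverges.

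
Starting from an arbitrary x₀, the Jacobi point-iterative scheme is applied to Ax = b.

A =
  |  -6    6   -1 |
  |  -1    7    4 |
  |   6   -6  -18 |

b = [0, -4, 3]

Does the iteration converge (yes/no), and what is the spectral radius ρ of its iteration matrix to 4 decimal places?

Diagonal D = diag(-6, 7, -18); L, U strict lower/upper.
Jacobi: T = -D⁻¹(L+U), T[1,0] = -(-1)/(7) = +0.1429; T[1,1] = 0.
  T[0,:] = [+0.0000  +1.0000  -0.1667]
  T[1,:] = [+0.1429  +0.0000  -0.5714]
  T[2,:] = [+0.3333  -0.3333  +0.0000]
|λ(T)| sorted: 0.7272, 0.5010, 0.5010.
spectral radius ρ = 0.7272; 0.7272 < 1 ⇒ converges.

yes, ρ = 0.7272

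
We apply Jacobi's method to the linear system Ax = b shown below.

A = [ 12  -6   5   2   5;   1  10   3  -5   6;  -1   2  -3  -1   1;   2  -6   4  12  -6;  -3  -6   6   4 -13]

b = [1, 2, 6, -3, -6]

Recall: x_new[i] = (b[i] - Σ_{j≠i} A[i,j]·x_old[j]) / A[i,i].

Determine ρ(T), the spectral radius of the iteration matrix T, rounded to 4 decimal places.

A = D + L + U where D = diag(12, 10, -3, 12, -13).
Jacobi T = -D⁻¹(L+U): T[4,3] = -(4)/(-13) = +0.3077; T[4,4] = 0.
  T[0,:] = [+0.0000  +0.5000  -0.4167  -0.1667  -0.4167]
  T[1,:] = [-0.1000  +0.0000  -0.3000  +0.5000  -0.6000]
  T[2,:] = [-0.3333  +0.6667  +0.0000  -0.3333  +0.3333]
  T[3,:] = [-0.1667  +0.5000  -0.3333  +0.0000  +0.5000]
  T[4,:] = [-0.2308  -0.4615  +0.4615  +0.3077  +0.0000]
|eigenvalues of T|: 1.1239, 0.7638, 0.2863, 0.2863, 0.1113.
spectral radius ρ = 1.1239; 1.1239 > 1, so it fails to converge.

1.1239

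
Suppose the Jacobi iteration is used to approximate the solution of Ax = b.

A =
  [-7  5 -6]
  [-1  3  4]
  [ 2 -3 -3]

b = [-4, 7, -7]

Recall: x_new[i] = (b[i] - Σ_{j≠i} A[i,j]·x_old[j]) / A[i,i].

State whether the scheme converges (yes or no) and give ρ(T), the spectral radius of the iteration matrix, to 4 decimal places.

no, ρ = 1.1426

Write A = D+L+U with D = diag(-7, 3, -3).
Jacobi T = -D⁻¹(L+U): T[1,2] = -(4)/(3) = -1.3333; T[1,1] = 0.
  T[0,:] = [+0.0000, +0.7143, -0.8571]
  T[1,:] = [+0.3333, +0.0000, -1.3333]
  T[2,:] = [+0.6667, -1.0000, +0.0000]
eigenvalue magnitudes: 1.1426, 0.7155, 0.4271.
ρ(T) = max|λ| = 1.1426; 1.1426 > 1 ⇒ diverges.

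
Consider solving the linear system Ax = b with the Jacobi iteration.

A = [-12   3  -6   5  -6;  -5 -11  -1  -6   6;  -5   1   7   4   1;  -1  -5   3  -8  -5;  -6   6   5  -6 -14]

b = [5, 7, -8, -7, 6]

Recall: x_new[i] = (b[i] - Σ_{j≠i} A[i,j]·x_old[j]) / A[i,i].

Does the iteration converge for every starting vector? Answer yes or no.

no

A = D + L + U where D = diag(-12, -11, 7, -8, -14).
T_J = -D⁻¹(L+U): T[2,1] = -(1)/(7) = -0.1429; T[2,2] = 0.
  T[0,:] = [+0.0000  +0.2500  -0.5000  +0.4167  -0.5000]
  T[1,:] = [-0.4545  +0.0000  -0.0909  -0.5455  +0.5455]
  T[2,:] = [+0.7143  -0.1429  +0.0000  -0.5714  -0.1429]
  T[3,:] = [-0.1250  -0.6250  +0.3750  +0.0000  -0.6250]
  T[4,:] = [-0.4286  +0.4286  +0.3571  -0.4286  +0.0000]
|λ(T)| sorted: 1.1885, 0.8289, 0.8289, 0.6155, 0.6155.
ρ(T) = max|λ| = 1.1885; 1.1885 > 1: divergent.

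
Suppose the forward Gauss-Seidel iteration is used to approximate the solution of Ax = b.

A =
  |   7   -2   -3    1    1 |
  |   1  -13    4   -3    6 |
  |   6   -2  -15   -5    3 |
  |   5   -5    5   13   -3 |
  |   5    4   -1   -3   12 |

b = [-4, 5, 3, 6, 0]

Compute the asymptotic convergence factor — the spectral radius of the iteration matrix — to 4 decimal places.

0.5437

Let D = diag(7, -13, -15, 13, 12); L, U the strict triangles.
GS T = -(D+L)⁻¹U: row 0 first, T[0,1] = -(-2)/(7) = +0.2857; later rows by forward substitution.
  T[0,:] = [+0.0000  +0.2857  +0.4286  -0.1429  -0.1429]
  T[1,:] = [+0.0000  +0.0220  +0.3407  -0.2418  +0.4505]
  T[2,:] = [+0.0000  +0.1114  +0.1260  -0.3582  +0.0828]
  T[3,:] = [+0.0000  -0.1443  -0.0823  +0.0997  +0.4272]
  T[4,:] = [+0.0000  -0.1532  -0.3022  +0.1352  +0.0230]
|roots of det(T-λI)|: 0.5437, 0.3060, 0.3060, 0.0554, 0.0000.
ρ = 0.5437; 0.5437 < 1: convergent.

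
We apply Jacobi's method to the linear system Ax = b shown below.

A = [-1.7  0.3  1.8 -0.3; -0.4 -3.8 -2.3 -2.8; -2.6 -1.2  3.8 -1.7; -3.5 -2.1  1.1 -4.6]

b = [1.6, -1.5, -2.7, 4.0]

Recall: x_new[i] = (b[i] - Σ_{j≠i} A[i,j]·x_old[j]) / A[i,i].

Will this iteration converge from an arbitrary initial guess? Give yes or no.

no

Let D = diag(-1.7, -3.8, 3.8, -4.6); L, U the strict triangles.
T_J = -D⁻¹(L+U): T[2,0] = -(-2.6)/(3.8) = +0.6842; T[2,2] = 0.
  T[0,:] = [+0.0000 +0.1765 +1.0588 -0.1765]
  T[1,:] = [-0.1053 +0.0000 -0.6053 -0.7368]
  T[2,:] = [+0.6842 +0.3158 +0.0000 +0.4474]
  T[3,:] = [-0.7609 -0.4565 +0.2391 +0.0000]
moduli |λ_i(T)| = 1.1687, 0.7928, 0.4326, 0.0566.
spectral radius ρ = 1.1687; 1.1687 > 1, so it fails to converge.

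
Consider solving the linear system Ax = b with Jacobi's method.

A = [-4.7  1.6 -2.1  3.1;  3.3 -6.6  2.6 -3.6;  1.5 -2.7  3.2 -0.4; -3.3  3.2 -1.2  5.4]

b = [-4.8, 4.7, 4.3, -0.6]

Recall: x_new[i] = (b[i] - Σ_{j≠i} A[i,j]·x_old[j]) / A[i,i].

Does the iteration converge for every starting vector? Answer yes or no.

no

Diagonal D = diag(-4.7, -6.6, 3.2, 5.4); L, U strict lower/upper.
T_J = -D⁻¹(L+U): T[1,3] = -(-3.6)/(-6.6) = -0.5455; T[1,1] = 0.
  T[0,:] = [+0.0000 +0.3404 -0.4468 +0.6596]
  T[1,:] = [+0.5000 +0.0000 +0.3939 -0.5455]
  T[2,:] = [-0.4688 +0.8438 +0.0000 +0.1250]
  T[3,:] = [+0.6111 -0.5926 +0.2222 +0.0000]
|eigenvalues of T|: 1.4377, 0.7836, 0.4638, 0.1903.
ρ(T) = max|λ| = 1.4377; 1.4377 > 1 ⇒ diverges.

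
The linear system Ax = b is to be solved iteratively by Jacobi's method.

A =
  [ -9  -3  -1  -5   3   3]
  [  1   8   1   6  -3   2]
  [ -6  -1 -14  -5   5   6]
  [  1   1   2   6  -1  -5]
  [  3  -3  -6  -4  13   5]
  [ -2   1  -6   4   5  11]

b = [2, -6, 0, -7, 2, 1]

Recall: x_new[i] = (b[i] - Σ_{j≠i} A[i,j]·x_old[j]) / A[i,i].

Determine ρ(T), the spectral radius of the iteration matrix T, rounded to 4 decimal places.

1.2821

A = D + L + U where D = diag(-9, 8, -14, 6, 13, 11).
T_J = -D⁻¹(L+U): T[2,0] = -(-6)/(-14) = -0.4286; T[2,2] = 0.
  T[0,:] = [+0.0000  -0.3333  -0.1111  -0.5556  +0.3333  +0.3333]
  T[1,:] = [-0.1250  +0.0000  -0.1250  -0.7500  +0.3750  -0.2500]
  T[2,:] = [-0.4286  -0.0714  +0.0000  -0.3571  +0.3571  +0.4286]
  T[3,:] = [-0.1667  -0.1667  -0.3333  +0.0000  +0.1667  +0.8333]
  T[4,:] = [-0.2308  +0.2308  +0.4615  +0.3077  +0.0000  -0.3846]
  T[5,:] = [+0.1818  -0.0909  +0.5455  -0.3636  -0.4545  +0.0000]
eigenvalue magnitudes: 1.2821, 0.4363, 0.4363, 0.3894, 0.3894, 0.0990.
spectral radius ρ = 1.2821; 1.2821 > 1 ⇒ diverges.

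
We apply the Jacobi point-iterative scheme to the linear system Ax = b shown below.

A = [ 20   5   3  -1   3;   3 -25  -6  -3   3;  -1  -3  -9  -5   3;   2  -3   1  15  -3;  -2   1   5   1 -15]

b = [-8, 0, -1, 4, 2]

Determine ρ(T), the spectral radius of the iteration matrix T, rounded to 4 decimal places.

Split A = D + L + U, D = diag(20, -25, -9, 15, -15).
Jacobi T = -D⁻¹(L+U): T[3,0] = -(2)/(15) = -0.1333; T[3,3] = 0.
  T[0,:] = [+0.0000, -0.2500, -0.1500, +0.0500, -0.1500]
  T[1,:] = [+0.1200, +0.0000, -0.2400, -0.1200, +0.1200]
  T[2,:] = [-0.1111, -0.3333, +0.0000, -0.5556, +0.3333]
  T[3,:] = [-0.1333, +0.2000, -0.0667, +0.0000, +0.2000]
  T[4,:] = [-0.1333, +0.0667, +0.3333, +0.0667, +0.0000]
|λ(T)| sorted: 0.5513, 0.4104, 0.1373, 0.1373, 0.1270.
spectral radius ρ = 0.5513; 0.5513 < 1 ⇒ converges.

0.5513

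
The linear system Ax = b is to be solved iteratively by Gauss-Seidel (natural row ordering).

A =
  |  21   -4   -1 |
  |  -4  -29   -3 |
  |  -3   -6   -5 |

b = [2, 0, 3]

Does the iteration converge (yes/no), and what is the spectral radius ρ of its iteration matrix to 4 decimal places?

yes, ρ = 0.1540

Write A = D+L+U with D = diag(21, -29, -5).
Gauss-Seidel: T = -(D+L)⁻¹U, row 0 first, T[0,2] = -(-1)/(21) = +0.0476; later rows by forward substitution.
  T[0,:] = [+0.0000  +0.1905  +0.0476]
  T[1,:] = [+0.0000  -0.0263  -0.1100]
  T[2,:] = [+0.0000  -0.0828  +0.1034]
|eigenvalues of T|: 0.1540, 0.0768, 0.0000.
ρ(T) = max|λ| = 0.1540; 0.1540 < 1, so it converges for any x₀.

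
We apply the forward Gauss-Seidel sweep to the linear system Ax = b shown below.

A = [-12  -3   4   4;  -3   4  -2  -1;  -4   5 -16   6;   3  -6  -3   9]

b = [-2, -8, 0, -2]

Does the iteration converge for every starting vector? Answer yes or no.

Let D = diag(-12, 4, -16, 9); L, U the strict triangles.
Gauss-Seidel: T = -(D+L)⁻¹U, row 0 first, T[0,2] = -(4)/(-12) = +0.3333; later rows by forward substitution.
  T[0,:] = [+0.0000, -0.2500, +0.3333, +0.3333]
  T[1,:] = [+0.0000, -0.1875, +0.7500, +0.5000]
  T[2,:] = [+0.0000, +0.0039, +0.1510, +0.4479]
  T[3,:] = [+0.0000, -0.0404, +0.4392, +0.3715]
eigenvalue magnitudes: 0.6892, 0.2702, 0.0839, 0.0000.
spectral radius ρ = 0.6892; 0.6892 < 1, so it converges for any x₀.

yes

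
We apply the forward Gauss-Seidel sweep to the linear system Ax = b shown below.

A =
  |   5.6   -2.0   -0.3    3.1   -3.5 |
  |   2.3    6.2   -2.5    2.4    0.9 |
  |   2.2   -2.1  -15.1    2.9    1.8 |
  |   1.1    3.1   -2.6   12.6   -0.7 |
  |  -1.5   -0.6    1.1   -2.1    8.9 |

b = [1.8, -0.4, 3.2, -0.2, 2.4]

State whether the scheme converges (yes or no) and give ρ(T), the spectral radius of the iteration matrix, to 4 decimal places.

yes, ρ = 0.1534

Split A = D + L + U, D = diag(5.6, 6.2, -15.1, 12.6, 8.9).
GS T = -(D+L)⁻¹U: row 0 first, T[0,2] = -(-0.3)/(5.6) = +0.0536; later rows by forward substitution.
  T[0,:] = [+0.0000, +0.3571, +0.0536, -0.5536, +0.6250]
  T[1,:] = [+0.0000, -0.1325, +0.3834, -0.1817, -0.3770]
  T[2,:] = [+0.0000, +0.0705, -0.0455, +0.1367, +0.2627]
  T[3,:] = [+0.0000, +0.0160, -0.1084, +0.1212, +0.1480]
  T[4,:] = [+0.0000, +0.0463, +0.0149, -0.0938, +0.0824]
|roots of det(T-λI)|: 0.1534, 0.1244, 0.1244, 0.1092, 0.0000.
spectral radius ρ = 0.1534; 0.1534 < 1, so it converges for any x₀.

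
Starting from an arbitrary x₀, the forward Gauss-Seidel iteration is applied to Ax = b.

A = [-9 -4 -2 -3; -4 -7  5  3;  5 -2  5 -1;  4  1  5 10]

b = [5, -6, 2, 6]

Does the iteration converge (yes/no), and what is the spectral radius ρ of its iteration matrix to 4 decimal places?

Split A = D + L + U, D = diag(-9, -7, 5, 10).
Gauss-Seidel: T = -(D+L)⁻¹U, row 0 first, T[0,1] = -(-4)/(-9) = -0.4444; later rows by forward substitution.
  T[0,:] = [+0.0000  -0.4444  -0.2222  -0.3333]
  T[1,:] = [+0.0000  +0.2540  +0.8413  +0.6190]
  T[2,:] = [+0.0000  +0.5460  +0.5587  +0.7810]
  T[3,:] = [+0.0000  -0.1206  -0.2746  -0.3190]
|eigenvalues of T|: 0.8617, 0.2502, 0.1178, 0.0000.
ρ(T) = max|λ| = 0.8617; 0.8617 < 1 ⇒ converges.

yes, ρ = 0.8617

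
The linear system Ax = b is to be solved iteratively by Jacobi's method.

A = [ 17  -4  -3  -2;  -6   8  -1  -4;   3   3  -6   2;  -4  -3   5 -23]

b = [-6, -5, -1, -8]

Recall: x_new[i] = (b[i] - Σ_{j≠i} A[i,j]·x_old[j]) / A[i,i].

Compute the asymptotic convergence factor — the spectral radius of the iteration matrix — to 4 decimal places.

A = D + L + U where D = diag(17, 8, -6, -23).
Jacobi T = -D⁻¹(L+U): T[3,0] = -(-4)/(-23) = -0.1739; T[3,3] = 0.
  T[0,:] = [+0.0000  +0.2353  +0.1765  +0.1176]
  T[1,:] = [+0.7500  +0.0000  +0.1250  +0.5000]
  T[2,:] = [+0.5000  +0.5000  +0.0000  +0.3333]
  T[3,:] = [-0.1739  -0.1304  +0.2174  +0.0000]
|eigenvalues of T|: 0.6802, 0.3809, 0.3809, 0.0054.
ρ(T) = max|λ| = 0.6802; 0.6802 < 1, so it converges for any x₀.

0.6802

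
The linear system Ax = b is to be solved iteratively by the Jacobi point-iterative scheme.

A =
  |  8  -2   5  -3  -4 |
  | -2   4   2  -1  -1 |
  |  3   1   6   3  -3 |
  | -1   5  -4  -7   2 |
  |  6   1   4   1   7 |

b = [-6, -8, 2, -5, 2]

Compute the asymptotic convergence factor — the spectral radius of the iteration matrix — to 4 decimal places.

1.1706

Split A = D + L + U, D = diag(8, 4, 6, -7, 7).
T_J = -D⁻¹(L+U): T[2,3] = -(3)/(6) = -0.5000; T[2,2] = 0.
  T[0,:] = [+0.0000 +0.2500 -0.6250 +0.3750 +0.5000]
  T[1,:] = [+0.5000 +0.0000 -0.5000 +0.2500 +0.2500]
  T[2,:] = [-0.5000 -0.1667 +0.0000 -0.5000 +0.5000]
  T[3,:] = [-0.1429 +0.7143 -0.5714 +0.0000 +0.2857]
  T[4,:] = [-0.8571 -0.1429 -0.5714 -0.1429 +0.0000]
|eigenvalues of T|: 1.1706, 0.8432, 0.8432, 0.4228, 0.4228.
ρ = 1.1706; 1.1706 > 1, so it fails to converge.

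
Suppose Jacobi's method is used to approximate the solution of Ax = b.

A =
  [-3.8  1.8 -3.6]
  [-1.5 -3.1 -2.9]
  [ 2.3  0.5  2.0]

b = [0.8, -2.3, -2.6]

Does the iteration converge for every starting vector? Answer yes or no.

Let D = diag(-3.8, -3.1, 2); L, U the strict triangles.
Jacobi: T = -D⁻¹(L+U), T[2,0] = -(2.3)/(2) = -1.1500; T[2,2] = 0.
  T[0,:] = [+0.0000 +0.4737 -0.9474]
  T[1,:] = [-0.4839 +0.0000 -0.9355]
  T[2,:] = [-1.1500 -0.2500 +0.0000]
|roots of det(T-λI)|: 1.1937, 0.7562, 0.4376.
spectral radius ρ = 1.1937; 1.1937 > 1: divergent.

no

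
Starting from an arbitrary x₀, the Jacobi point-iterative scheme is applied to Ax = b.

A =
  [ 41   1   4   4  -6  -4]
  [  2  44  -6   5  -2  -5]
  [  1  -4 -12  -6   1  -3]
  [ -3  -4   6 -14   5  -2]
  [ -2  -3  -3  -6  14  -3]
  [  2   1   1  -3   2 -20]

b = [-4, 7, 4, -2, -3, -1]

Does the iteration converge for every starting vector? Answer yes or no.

yes

A = D + L + U where D = diag(41, 44, -12, -14, 14, -20).
T_J = -D⁻¹(L+U): T[3,5] = -(-2)/(-14) = -0.1429; T[3,3] = 0.
  T[0,:] = [+0.0000  -0.0244  -0.0976  -0.0976  +0.1463  +0.0976]
  T[1,:] = [-0.0455  +0.0000  +0.1364  -0.1136  +0.0455  +0.1136]
  T[2,:] = [+0.0833  -0.3333  +0.0000  -0.5000  +0.0833  -0.2500]
  T[3,:] = [-0.2143  -0.2857  +0.4286  +0.0000  +0.3571  -0.1429]
  T[4,:] = [+0.1429  +0.2143  +0.2143  +0.4286  +0.0000  +0.2143]
  T[5,:] = [+0.1000  +0.0500  +0.0500  -0.1500  +0.1000  +0.0000]
|λ(T)| sorted: 0.4561, 0.3863, 0.3863, 0.3019, 0.2302, 0.1133.
ρ = 0.4561; 0.4561 < 1, so it converges for any x₀.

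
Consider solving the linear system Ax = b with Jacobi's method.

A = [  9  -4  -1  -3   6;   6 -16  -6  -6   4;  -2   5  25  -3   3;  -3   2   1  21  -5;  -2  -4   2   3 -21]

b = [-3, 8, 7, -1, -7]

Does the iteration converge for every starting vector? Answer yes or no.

yes

A = D + L + U where D = diag(9, -16, 25, 21, -21).
T_J = -D⁻¹(L+U): T[4,2] = -(2)/(-21) = +0.0952; T[4,4] = 0.
  T[0,:] = [+0.0000 +0.4444 +0.1111 +0.3333 -0.6667]
  T[1,:] = [+0.3750 +0.0000 -0.3750 -0.3750 +0.2500]
  T[2,:] = [+0.0800 -0.2000 +0.0000 +0.1200 -0.1200]
  T[3,:] = [+0.1429 -0.0952 -0.0476 +0.0000 +0.2381]
  T[4,:] = [-0.0952 -0.1905 +0.0952 +0.1429 +0.0000]
|λ(T)| sorted: 0.6343, 0.4980, 0.2434, 0.1485, 0.0414.
ρ = 0.6343; 0.6343 < 1, so it converges for any x₀.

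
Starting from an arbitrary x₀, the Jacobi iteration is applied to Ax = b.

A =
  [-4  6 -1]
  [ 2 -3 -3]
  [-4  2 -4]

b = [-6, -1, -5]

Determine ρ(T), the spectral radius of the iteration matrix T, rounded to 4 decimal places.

A = D + L + U where D = diag(-4, -3, -4).
T_J = -D⁻¹(L+U): T[0,2] = -(-1)/(-4) = -0.2500; T[0,0] = 0.
  T[0,:] = [+0.0000, +1.5000, -0.2500]
  T[1,:] = [+0.6667, +0.0000, -1.0000]
  T[2,:] = [-1.0000, +0.5000, +0.0000]
|eigenvalues of T|: 1.3433, 1.0269, 1.0269.
spectral radius ρ = 1.3433; 1.3433 > 1, so it fails to converge.

1.3433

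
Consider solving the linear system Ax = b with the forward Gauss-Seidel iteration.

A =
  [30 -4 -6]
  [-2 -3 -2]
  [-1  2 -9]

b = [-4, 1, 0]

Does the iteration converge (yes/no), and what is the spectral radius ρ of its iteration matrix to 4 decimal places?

Diagonal D = diag(30, -3, -9); L, U strict lower/upper.
T_GS = -(D+L)⁻¹U: row 0 first, T[0,2] = -(-6)/(30) = +0.2000; later rows by forward substitution.
  T[0,:] = [+0.0000  +0.1333  +0.2000]
  T[1,:] = [+0.0000  -0.0889  -0.8000]
  T[2,:] = [+0.0000  -0.0346  -0.2000]
moduli |λ_i(T)| = 0.3198, 0.0309, 0.0000.
spectral radius ρ = 0.3198; 0.3198 < 1, so it converges for any x₀.

yes, ρ = 0.3198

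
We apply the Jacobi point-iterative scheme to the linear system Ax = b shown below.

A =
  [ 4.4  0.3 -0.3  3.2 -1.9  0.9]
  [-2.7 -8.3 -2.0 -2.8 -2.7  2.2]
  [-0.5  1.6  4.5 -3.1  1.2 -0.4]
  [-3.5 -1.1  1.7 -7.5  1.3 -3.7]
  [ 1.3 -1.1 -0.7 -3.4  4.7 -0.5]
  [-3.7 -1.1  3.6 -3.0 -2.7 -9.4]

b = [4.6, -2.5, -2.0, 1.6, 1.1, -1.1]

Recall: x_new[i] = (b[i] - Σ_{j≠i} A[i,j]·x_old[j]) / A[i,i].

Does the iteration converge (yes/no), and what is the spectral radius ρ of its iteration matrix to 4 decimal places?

no, ρ = 1.1348

Write A = D+L+U with D = diag(4.4, -8.3, 4.5, -7.5, 4.7, -9.4).
Jacobi: T = -D⁻¹(L+U), T[3,2] = -(1.7)/(-7.5) = +0.2267; T[3,3] = 0.
  T[0,:] = [+0.0000  -0.0682  +0.0682  -0.7273  +0.4318  -0.2045]
  T[1,:] = [-0.3253  +0.0000  -0.2410  -0.3373  -0.3253  +0.2651]
  T[2,:] = [+0.1111  -0.3556  +0.0000  +0.6889  -0.2667  +0.0889]
  T[3,:] = [-0.4667  -0.1467  +0.2267  +0.0000  +0.1733  -0.4933]
  T[4,:] = [-0.2766  +0.2340  +0.1489  +0.7234  +0.0000  +0.1064]
  T[5,:] = [-0.3936  -0.1170  +0.3830  -0.3191  -0.2872  +0.0000]
moduli |λ_i(T)| = 1.1348, 0.6742, 0.5427, 0.5427, 0.3974, 0.2915.
spectral radius ρ = 1.1348; 1.1348 > 1: divergent.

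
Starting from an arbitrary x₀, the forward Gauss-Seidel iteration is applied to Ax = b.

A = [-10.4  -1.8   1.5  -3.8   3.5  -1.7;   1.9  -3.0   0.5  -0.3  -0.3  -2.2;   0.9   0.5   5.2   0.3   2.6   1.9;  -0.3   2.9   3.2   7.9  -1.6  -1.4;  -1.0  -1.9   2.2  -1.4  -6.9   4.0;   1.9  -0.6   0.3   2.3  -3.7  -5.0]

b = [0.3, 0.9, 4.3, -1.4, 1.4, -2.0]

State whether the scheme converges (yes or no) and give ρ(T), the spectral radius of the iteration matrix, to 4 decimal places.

yes, ρ = 0.9488

Write A = D+L+U with D = diag(-10.4, -3, 5.2, 7.9, -6.9, -5).
GS T = -(D+L)⁻¹U: row 0 first, T[0,5] = -(-1.7)/(-10.4) = -0.1635; later rows by forward substitution.
  T[0,:] = [+0.0000, -0.1731, +0.1442, -0.3654, +0.3365, -0.1635]
  T[1,:] = [+0.0000, -0.1096, +0.2580, -0.3314, +0.1131, -0.8369]
  T[2,:] = [+0.0000, +0.0405, -0.0498, +0.0374, -0.5691, -0.2566]
  T[3,:] = [+0.0000, +0.0173, -0.0691, +0.0926, +0.4043, +0.5822]
  T[4,:] = [+0.0000, +0.0647, -0.0938, +0.1373, -0.3434, +0.6339]
  T[5,:] = [+0.0000, -0.0901, +0.0585, -0.1559, +0.5203, -0.1784]
|roots of det(T-λI)|: 0.9488, 0.3497, 0.0903, 0.0903, 0.0275, 0.0000.
ρ(T) = max|λ| = 0.9488; 0.9488 < 1 ⇒ converges.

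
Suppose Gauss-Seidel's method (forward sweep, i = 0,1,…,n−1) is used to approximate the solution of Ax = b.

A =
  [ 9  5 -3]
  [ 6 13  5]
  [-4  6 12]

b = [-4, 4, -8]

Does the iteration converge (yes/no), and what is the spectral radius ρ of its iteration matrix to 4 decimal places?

yes, ρ = 0.7338

Let D = diag(9, 13, 12); L, U the strict triangles.
Gauss-Seidel: T = -(D+L)⁻¹U, row 0 first, T[0,2] = -(-3)/(9) = +0.3333; later rows by forward substitution.
  T[0,:] = [+0.0000 -0.5556 +0.3333]
  T[1,:] = [+0.0000 +0.2564 -0.5385]
  T[2,:] = [+0.0000 -0.3134 +0.3803]
|λ(T)| sorted: 0.7338, 0.0971, 0.0000.
ρ = 0.7338; 0.7338 < 1, so it converges for any x₀.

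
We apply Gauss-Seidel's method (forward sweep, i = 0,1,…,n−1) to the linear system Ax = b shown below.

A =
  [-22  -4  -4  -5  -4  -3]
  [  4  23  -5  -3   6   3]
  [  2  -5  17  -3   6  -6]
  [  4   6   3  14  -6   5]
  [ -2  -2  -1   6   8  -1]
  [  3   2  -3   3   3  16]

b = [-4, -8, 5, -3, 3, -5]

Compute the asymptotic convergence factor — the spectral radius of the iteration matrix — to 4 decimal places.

0.6325

Diagonal D = diag(-22, 23, 17, 14, 8, 16); L, U strict lower/upper.
T_GS = -(D+L)⁻¹U: row 0 first, T[0,5] = -(-3)/(-22) = -0.1364; later rows by forward substitution.
  T[0,:] = [+0.0000 -0.1818 -0.1818 -0.2273 -0.1818 -0.1364]
  T[1,:] = [+0.0000 +0.0316 +0.2490 +0.1700 -0.2292 -0.1067]
  T[2,:] = [+0.0000 +0.0307 +0.0946 +0.2532 -0.3990 +0.3376]
  T[3,:] = [+0.0000 +0.0318 -0.0750 -0.0622 +0.6643 -0.3448]
  T[4,:] = [+0.0000 -0.0576 +0.0849 +0.0639 -0.6508 +0.3650]
  T[5,:] = [+0.0000 +0.0407 +0.0189 +0.0685 -0.0146 +0.0984]
|eigenvalues of T|: 0.6325, 0.1282, 0.1037, 0.0913, 0.0913, 0.0000.
spectral radius ρ = 0.6325; 0.6325 < 1 ⇒ converges.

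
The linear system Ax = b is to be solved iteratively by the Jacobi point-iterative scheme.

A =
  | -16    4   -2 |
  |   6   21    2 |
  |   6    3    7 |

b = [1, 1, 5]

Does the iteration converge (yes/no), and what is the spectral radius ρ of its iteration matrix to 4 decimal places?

yes, ρ = 0.3054

Write A = D+L+U with D = diag(-16, 21, 7).
Jacobi: T = -D⁻¹(L+U), T[0,1] = -(4)/(-16) = +0.2500; T[0,0] = 0.
  T[0,:] = [+0.0000 +0.2500 -0.1250]
  T[1,:] = [-0.2857 +0.0000 -0.0952]
  T[2,:] = [-0.8571 -0.4286 +0.0000]
|eigenvalues of T|: 0.3054, 0.2339, 0.0714.
ρ(T) = max|λ| = 0.3054; 0.3054 < 1, so it converges for any x₀.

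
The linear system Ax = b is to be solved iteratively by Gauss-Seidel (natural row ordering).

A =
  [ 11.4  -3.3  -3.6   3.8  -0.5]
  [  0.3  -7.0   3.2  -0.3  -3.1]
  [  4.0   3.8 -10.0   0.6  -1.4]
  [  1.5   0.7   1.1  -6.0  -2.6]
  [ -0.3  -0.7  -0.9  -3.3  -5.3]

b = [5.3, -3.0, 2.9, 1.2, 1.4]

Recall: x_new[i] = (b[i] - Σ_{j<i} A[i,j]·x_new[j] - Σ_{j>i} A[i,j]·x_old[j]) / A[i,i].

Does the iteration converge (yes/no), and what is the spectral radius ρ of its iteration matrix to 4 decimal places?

Split A = D + L + U, D = diag(11.4, -7, -10, -6, -5.3).
GS T = -(D+L)⁻¹U: row 0 first, T[0,1] = -(-3.3)/(11.4) = +0.2895; later rows by forward substitution.
  T[0,:] = [+0.0000, +0.2895, +0.3158, -0.3333, +0.0439]
  T[1,:] = [+0.0000, +0.0124, +0.4707, -0.0571, -0.4410]
  T[2,:] = [+0.0000, +0.1205, +0.3052, -0.0950, -0.2900]
  T[3,:] = [+0.0000, +0.0959, +0.1898, -0.1074, -0.5270]
  T[4,:] = [+0.0000, -0.0982, -0.2500, +0.1094, +0.4331]
moduli |λ_i(T)| = 0.6711, 0.1337, 0.0780, 0.0278, 0.0000.
spectral radius ρ = 0.6711; 0.6711 < 1, so it converges for any x₀.

yes, ρ = 0.6711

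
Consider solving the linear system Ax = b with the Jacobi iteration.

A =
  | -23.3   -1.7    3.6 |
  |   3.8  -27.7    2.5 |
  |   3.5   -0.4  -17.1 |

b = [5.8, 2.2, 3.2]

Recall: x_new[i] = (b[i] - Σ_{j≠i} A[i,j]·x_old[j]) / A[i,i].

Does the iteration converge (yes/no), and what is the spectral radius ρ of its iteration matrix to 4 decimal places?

yes, ρ = 0.1736

Let D = diag(-23.3, -27.7, -17.1); L, U the strict triangles.
Jacobi T = -D⁻¹(L+U): T[1,0] = -(3.8)/(-27.7) = +0.1372; T[1,1] = 0.
  T[0,:] = [+0.0000  -0.0730  +0.1545]
  T[1,:] = [+0.1372  +0.0000  +0.0903]
  T[2,:] = [+0.2047  -0.0234  +0.0000]
eigenvalue magnitudes: 0.1736, 0.1031, 0.1031.
spectral radius ρ = 0.1736; 0.1736 < 1, so it converges for any x₀.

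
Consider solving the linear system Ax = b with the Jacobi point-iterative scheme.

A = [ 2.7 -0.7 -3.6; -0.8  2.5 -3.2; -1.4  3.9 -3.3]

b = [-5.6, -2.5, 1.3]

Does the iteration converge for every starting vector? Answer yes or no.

A = D + L + U where D = diag(2.7, 2.5, -3.3).
T_J = -D⁻¹(L+U): T[2,1] = -(3.9)/(-3.3) = +1.1818; T[2,2] = 0.
  T[0,:] = [+0.0000  +0.2593  +1.3333]
  T[1,:] = [+0.3200  +0.0000  +1.2800]
  T[2,:] = [-0.4242  +1.1818  +0.0000]
|λ(T)| sorted: 1.1591, 0.7290, 0.4301.
ρ = 1.1591; 1.1591 > 1 ⇒ diverges.

no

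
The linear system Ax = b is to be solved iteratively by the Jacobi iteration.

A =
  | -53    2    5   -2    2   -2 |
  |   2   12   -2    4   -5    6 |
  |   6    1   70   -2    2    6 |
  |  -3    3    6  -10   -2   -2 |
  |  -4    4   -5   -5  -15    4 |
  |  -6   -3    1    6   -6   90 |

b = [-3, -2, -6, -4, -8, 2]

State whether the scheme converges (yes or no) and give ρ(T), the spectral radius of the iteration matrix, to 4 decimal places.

yes, ρ = 0.4470

Let D = diag(-53, 12, 70, -10, -15, 90); L, U the strict triangles.
Jacobi T = -D⁻¹(L+U): T[0,1] = -(2)/(-53) = +0.0377; T[0,0] = 0.
  T[0,:] = [+0.0000, +0.0377, +0.0943, -0.0377, +0.0377, -0.0377]
  T[1,:] = [-0.1667, +0.0000, +0.1667, -0.3333, +0.4167, -0.5000]
  T[2,:] = [-0.0857, -0.0143, +0.0000, +0.0286, -0.0286, -0.0857]
  T[3,:] = [-0.3000, +0.3000, +0.6000, +0.0000, -0.2000, -0.2000]
  T[4,:] = [-0.2667, +0.2667, -0.3333, -0.3333, +0.0000, +0.2667]
  T[5,:] = [+0.0667, +0.0333, -0.0111, -0.0667, +0.0667, +0.0000]
|eigenvalues of T|: 0.4470, 0.3796, 0.2667, 0.2667, 0.0415, 0.0143.
spectral radius ρ = 0.4470; 0.4470 < 1 ⇒ converges.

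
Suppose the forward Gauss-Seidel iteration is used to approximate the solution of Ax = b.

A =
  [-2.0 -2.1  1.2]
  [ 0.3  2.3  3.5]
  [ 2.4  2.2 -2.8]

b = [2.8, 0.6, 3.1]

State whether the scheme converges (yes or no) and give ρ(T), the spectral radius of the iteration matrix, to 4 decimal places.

no, ρ = 1.5118

Write A = D+L+U with D = diag(-2, 2.3, -2.8).
T_GS = -(D+L)⁻¹U: row 0 first, T[0,1] = -(-2.1)/(-2) = -1.0500; later rows by forward substitution.
  T[0,:] = [+0.0000  -1.0500  +0.6000]
  T[1,:] = [+0.0000  +0.1370  -1.6000]
  T[2,:] = [+0.0000  -0.7924  -0.7429]
|eigenvalues of T|: 1.5118, 0.9059, 0.0000.
spectral radius ρ = 1.5118; 1.5118 > 1: divergent.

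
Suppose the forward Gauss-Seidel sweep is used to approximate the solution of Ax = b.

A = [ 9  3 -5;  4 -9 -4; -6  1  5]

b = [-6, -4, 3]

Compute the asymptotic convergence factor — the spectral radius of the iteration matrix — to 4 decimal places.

Write A = D+L+U with D = diag(9, -9, 5).
T_GS = -(D+L)⁻¹U: row 0 first, T[0,1] = -(3)/(9) = -0.3333; later rows by forward substitution.
  T[0,:] = [+0.0000  -0.3333  +0.5556]
  T[1,:] = [+0.0000  -0.1481  -0.1975]
  T[2,:] = [+0.0000  -0.3704  +0.7062]
moduli |λ_i(T)| = 0.7846, 0.2266, 0.0000.
ρ(T) = max|λ| = 0.7846; 0.7846 < 1: convergent.

0.7846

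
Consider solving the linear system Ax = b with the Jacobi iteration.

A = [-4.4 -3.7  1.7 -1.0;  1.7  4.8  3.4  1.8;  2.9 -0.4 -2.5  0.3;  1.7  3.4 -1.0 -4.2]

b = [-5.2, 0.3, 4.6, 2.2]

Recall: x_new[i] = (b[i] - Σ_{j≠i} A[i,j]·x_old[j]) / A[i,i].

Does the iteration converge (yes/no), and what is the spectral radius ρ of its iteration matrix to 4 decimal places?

Write A = D+L+U with D = diag(-4.4, 4.8, -2.5, -4.2).
Jacobi T = -D⁻¹(L+U): T[3,1] = -(3.4)/(-4.2) = +0.8095; T[3,3] = 0.
  T[0,:] = [+0.0000  -0.8409  +0.3864  -0.2273]
  T[1,:] = [-0.3542  +0.0000  -0.7083  -0.3750]
  T[2,:] = [+1.1600  -0.1600  +0.0000  +0.1200]
  T[3,:] = [+0.4048  +0.8095  -0.2381  +0.0000]
eigenvalue magnitudes: 1.1759, 0.8243, 0.8243, 0.3093.
spectral radius ρ = 1.1759; 1.1759 > 1: divergent.

no, ρ = 1.1759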